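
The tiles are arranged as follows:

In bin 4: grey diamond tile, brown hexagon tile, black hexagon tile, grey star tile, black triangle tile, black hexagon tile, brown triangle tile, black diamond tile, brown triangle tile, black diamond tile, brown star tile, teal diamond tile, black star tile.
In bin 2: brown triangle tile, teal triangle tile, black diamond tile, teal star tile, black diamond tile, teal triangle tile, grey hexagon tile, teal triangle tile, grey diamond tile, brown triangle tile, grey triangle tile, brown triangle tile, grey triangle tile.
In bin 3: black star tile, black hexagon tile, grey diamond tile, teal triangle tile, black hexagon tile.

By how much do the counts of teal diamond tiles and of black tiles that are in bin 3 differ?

2

teal diamond tiles: 1. black tiles in bin 3: 3.
|1 − 3| = 3 − 1 = 2.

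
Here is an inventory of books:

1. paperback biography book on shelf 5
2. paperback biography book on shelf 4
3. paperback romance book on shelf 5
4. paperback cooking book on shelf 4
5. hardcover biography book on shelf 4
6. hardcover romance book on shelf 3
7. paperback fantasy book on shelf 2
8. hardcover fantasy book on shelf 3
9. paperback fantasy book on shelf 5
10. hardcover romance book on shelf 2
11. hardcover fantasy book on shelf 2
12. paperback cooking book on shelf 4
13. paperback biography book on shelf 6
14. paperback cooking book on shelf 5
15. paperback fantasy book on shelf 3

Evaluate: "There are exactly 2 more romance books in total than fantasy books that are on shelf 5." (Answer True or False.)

romance books: 3.
fantasy books on shelf 5: 1.
The claim requires 3 − 1 (= 2) to equal 2, which holds.

True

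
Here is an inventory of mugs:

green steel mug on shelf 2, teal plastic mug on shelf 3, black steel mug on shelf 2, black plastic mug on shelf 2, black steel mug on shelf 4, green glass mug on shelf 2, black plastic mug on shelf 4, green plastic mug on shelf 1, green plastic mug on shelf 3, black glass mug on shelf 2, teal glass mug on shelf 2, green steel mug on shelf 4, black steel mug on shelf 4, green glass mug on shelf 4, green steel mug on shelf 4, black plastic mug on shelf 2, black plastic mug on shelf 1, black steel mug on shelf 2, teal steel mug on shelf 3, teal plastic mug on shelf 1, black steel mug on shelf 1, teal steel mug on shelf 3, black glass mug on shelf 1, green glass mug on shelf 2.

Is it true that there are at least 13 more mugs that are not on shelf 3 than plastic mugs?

There are 20 mugs that are not on shelf 3.
There are 8 plastic mugs.
The claim requires 20 − 8 = 12 ≥ 13, which does not hold.

False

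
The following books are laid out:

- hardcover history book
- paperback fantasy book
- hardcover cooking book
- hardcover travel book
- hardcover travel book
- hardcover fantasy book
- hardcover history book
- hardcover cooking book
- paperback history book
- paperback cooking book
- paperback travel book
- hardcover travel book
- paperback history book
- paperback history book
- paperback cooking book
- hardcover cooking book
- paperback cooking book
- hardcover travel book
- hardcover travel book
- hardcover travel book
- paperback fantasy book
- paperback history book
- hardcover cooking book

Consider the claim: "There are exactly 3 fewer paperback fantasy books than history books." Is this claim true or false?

False

|paperback fantasy books| = 2.
|history books| = 6.
The claim requires 6 − 2 (= 4) to equal 3, which does not hold.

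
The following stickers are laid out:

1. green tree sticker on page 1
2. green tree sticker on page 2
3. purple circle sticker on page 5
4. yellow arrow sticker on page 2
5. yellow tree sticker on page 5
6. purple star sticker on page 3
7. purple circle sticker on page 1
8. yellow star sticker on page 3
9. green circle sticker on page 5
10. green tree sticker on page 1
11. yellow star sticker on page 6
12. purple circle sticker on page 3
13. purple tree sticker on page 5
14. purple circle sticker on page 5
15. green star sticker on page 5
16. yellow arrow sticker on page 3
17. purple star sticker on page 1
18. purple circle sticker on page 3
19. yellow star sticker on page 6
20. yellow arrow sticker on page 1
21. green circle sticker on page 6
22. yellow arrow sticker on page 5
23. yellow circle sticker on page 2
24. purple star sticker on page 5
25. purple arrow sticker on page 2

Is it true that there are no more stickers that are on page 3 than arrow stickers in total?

True

stickers on page 3: 5.
arrow stickers: 5.
The claim requires 5 ≤ 5, which holds.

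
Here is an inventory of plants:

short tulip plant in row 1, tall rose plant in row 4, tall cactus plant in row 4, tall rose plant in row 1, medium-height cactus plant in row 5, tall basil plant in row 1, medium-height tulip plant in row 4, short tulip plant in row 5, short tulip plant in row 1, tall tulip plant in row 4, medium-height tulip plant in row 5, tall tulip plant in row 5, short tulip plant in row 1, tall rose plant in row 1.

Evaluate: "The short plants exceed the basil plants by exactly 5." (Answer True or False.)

False

|short plants| = 4.
|basil plants| = 1.
The claim requires 4 − 1 (= 3) to equal 5, which does not hold.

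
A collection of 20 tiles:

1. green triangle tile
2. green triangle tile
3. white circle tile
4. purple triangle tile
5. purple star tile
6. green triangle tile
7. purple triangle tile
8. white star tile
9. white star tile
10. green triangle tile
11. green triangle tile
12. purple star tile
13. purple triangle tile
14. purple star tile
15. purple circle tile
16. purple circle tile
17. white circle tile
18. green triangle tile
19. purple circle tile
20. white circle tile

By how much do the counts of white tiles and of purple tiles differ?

white tiles: 5. purple tiles: 9.
|5 − 9| = 9 − 5 = 4.

4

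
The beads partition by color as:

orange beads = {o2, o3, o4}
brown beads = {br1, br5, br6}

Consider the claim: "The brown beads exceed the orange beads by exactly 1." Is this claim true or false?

There are 3 brown beads.
There are 3 orange beads.
The claim requires 3 − 3 (= 0) to equal 1, which does not hold.

False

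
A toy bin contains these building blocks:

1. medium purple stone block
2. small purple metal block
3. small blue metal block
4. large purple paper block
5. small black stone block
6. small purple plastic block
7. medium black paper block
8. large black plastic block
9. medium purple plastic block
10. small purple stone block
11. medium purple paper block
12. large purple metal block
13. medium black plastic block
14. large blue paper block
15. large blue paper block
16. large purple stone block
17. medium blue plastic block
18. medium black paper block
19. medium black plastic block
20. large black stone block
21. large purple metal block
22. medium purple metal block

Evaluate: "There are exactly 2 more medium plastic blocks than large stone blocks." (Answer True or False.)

True

medium plastic blocks: 4.
large stone blocks: 2.
The claim requires 4 − 2 (= 2) to equal 2, which holds.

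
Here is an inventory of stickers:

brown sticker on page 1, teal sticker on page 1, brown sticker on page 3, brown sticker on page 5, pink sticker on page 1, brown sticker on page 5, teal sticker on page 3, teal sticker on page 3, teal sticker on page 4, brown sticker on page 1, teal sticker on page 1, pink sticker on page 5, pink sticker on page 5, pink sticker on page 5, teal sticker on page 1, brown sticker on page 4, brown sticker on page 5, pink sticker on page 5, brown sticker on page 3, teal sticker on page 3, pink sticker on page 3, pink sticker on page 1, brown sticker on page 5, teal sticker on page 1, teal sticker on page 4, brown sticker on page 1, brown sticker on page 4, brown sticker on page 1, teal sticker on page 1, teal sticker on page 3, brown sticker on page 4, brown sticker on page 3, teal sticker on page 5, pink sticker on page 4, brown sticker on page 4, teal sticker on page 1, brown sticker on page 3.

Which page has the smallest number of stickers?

Counts by page: page 1→12, page 5→9, page 3→9, page 4→7.
The minimum is 7, held uniquely by page 4.

page 4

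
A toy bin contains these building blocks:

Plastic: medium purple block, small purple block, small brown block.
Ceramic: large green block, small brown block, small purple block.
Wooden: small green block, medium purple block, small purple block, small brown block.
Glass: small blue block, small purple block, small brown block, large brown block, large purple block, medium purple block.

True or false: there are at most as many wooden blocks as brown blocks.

There are 4 wooden blocks.
There are 5 brown blocks.
The claim requires 4 ≤ 5, which holds.

True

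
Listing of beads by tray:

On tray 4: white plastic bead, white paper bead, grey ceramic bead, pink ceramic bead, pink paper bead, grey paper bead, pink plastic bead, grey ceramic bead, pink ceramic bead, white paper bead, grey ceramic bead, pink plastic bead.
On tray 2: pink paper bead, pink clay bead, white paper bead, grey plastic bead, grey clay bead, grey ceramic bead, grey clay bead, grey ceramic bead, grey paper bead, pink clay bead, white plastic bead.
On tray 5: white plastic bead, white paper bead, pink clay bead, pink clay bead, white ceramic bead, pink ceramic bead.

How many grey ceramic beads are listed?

5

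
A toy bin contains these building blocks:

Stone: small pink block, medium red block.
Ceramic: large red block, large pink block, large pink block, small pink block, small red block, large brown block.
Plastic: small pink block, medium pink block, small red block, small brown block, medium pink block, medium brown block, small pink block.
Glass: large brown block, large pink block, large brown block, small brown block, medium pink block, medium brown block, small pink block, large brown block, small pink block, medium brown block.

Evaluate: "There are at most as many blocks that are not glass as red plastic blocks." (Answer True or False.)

blocks that are not glass: 15.
red plastic blocks: 1.
The claim requires 15 ≤ 1, which does not hold.

False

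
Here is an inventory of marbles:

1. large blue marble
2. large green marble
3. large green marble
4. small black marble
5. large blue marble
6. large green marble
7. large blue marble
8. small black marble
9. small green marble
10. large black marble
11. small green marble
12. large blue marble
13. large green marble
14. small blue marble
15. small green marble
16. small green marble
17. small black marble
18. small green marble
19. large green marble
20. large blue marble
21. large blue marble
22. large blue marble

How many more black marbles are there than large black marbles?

black marbles: 4.
large black marbles: 1.
4 − 1 = 3.

3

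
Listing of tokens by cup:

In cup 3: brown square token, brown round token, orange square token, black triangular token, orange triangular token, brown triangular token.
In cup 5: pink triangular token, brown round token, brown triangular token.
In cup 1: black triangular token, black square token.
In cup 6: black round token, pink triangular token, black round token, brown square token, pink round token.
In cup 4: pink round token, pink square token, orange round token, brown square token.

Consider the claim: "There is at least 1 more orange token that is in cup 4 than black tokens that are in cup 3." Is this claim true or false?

orange tokens in cup 4: 1.
black tokens in cup 3: 1.
The claim requires 1 − 1 = 0 ≥ 1, which does not hold.

False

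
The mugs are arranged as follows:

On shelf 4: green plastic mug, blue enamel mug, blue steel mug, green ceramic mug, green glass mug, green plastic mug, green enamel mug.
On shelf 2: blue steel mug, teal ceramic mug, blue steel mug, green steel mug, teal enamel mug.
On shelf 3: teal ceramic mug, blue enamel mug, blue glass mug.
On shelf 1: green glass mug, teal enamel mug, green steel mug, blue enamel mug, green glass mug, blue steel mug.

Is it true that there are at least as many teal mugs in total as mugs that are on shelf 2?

False

There are 4 teal mugs.
There are 5 mugs on shelf 2.
The claim requires 4 ≥ 5, which does not hold.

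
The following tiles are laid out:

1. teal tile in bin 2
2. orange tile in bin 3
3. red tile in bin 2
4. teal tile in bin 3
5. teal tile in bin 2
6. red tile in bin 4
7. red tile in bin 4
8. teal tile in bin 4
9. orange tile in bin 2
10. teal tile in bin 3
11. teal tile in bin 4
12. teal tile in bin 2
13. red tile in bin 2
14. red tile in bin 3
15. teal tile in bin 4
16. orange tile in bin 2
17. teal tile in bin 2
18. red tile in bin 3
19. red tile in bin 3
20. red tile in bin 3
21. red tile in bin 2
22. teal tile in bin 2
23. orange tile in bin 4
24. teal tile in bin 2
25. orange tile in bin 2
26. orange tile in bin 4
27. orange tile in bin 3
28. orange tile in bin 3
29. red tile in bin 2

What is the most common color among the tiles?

teal

Counts by color: teal 11, red 10, orange 8.
The maximum is 11, held uniquely by teal.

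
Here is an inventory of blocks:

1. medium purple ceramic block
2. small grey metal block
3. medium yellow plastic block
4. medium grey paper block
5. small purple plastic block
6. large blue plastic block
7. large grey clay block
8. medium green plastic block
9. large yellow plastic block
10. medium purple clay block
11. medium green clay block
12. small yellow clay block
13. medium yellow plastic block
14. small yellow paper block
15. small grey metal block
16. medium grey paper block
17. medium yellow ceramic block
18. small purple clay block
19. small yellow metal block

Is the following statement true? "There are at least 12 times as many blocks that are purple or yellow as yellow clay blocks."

|blocks that are purple or yellow| = 11.
|yellow clay blocks| = 1.
The claim requires 11 ≥ 12 × 1 = 12, which does not hold.

False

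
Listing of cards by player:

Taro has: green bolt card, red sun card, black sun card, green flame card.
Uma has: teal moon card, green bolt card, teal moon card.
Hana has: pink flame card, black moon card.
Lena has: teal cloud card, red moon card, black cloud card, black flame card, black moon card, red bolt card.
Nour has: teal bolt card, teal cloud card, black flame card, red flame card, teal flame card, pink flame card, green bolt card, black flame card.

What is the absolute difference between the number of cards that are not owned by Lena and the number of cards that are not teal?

cards that are not owned by Lena: 17. cards that are not teal: 17.
|17 − 17| = 17 − 17 = 0.

0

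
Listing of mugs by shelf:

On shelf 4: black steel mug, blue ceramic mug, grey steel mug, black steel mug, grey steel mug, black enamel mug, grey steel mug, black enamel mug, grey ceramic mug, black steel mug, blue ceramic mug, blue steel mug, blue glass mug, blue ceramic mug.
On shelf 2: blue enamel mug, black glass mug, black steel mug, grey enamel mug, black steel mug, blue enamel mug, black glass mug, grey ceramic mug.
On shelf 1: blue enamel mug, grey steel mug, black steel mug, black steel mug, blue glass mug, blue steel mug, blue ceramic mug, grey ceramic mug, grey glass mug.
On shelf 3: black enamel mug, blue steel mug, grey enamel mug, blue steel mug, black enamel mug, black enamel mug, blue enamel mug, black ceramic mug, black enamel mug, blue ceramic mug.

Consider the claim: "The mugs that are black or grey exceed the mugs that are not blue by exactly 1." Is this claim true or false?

False

mugs that are black or grey: 26.
mugs that are not blue: 26.
The claim requires 26 − 26 (= 0) to equal 1, which does not hold.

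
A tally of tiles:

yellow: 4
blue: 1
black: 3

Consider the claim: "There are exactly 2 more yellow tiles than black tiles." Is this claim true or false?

There are 4 yellow tiles.
There are 3 black tiles.
The claim requires 4 − 3 (= 1) to equal 2, which does not hold.

False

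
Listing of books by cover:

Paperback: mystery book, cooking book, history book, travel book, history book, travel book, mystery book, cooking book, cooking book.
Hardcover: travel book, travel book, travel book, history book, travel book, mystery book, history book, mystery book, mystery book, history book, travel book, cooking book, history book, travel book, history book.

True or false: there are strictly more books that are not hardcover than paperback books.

There are 9 books that are not hardcover.
There are 9 paperback books.
The claim requires 9 > 9, which does not hold.

False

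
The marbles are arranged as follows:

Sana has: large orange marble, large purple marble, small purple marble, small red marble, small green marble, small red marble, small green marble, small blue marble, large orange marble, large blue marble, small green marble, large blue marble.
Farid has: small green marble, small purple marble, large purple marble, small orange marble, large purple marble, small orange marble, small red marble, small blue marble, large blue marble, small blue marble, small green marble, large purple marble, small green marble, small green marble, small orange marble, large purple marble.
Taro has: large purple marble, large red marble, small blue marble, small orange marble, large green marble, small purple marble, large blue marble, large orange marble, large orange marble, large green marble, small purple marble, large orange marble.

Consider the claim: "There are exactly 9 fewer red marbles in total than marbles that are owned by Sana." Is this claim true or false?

red marbles: 4.
marbles owned by Sana: 12.
The claim requires 12 − 4 (= 8) to equal 9, which does not hold.

False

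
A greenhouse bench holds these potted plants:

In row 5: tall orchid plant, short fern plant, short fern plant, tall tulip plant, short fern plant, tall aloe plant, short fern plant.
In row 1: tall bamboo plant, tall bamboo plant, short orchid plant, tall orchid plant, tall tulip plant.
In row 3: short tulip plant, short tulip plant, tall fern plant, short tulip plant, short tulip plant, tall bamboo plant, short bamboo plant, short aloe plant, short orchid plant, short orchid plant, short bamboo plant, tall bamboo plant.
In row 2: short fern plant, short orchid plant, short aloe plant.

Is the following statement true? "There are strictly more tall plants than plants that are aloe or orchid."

True

|tall plants| = 10.
|plants that are aloe or orchid| = 9.
The claim requires 10 > 9, which holds.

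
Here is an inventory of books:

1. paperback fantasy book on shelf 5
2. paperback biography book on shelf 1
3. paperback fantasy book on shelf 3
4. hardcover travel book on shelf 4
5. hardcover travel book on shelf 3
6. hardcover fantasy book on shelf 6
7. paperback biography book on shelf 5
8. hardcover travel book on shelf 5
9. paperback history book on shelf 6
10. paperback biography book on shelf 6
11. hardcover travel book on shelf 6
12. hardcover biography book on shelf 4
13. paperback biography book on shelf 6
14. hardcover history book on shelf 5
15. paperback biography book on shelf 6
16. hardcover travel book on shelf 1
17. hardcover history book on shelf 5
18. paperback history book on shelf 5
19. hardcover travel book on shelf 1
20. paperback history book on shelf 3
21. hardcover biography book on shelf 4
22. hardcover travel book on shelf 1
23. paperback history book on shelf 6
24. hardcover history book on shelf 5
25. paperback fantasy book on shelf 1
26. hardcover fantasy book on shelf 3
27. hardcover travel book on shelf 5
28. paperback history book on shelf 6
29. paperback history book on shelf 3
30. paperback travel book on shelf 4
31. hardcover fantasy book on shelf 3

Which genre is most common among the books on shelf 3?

fantasy

Counts by genre (restricted to books on shelf 3): fantasy 3, history 2, travel 1.
The maximum is 3, held uniquely by fantasy.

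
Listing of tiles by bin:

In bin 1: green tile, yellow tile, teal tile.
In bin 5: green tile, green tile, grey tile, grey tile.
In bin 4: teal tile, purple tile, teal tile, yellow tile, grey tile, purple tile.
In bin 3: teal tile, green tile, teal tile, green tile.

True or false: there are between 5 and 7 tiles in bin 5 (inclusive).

There are 4 tiles in bin 5.
The claim requires 5 ≤ 4 ≤ 7, which does not hold.

False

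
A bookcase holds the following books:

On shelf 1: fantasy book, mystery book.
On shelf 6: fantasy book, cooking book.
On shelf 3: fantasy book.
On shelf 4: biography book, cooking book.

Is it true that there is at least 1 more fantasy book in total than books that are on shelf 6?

True

There are 3 fantasy books.
There are 2 books on shelf 6.
The claim requires 3 − 2 = 1 ≥ 1, which holds.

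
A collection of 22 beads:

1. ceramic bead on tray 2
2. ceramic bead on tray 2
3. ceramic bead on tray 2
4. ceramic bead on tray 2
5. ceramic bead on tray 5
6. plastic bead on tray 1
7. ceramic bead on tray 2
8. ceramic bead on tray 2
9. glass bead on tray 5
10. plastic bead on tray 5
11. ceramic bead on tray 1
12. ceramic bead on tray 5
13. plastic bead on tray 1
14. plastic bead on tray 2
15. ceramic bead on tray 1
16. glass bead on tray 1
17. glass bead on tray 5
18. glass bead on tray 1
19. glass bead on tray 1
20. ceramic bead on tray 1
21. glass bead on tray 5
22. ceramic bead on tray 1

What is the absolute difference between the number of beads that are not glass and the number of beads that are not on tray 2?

beads that are not glass: 16. beads that are not on tray 2: 15.
|16 − 15| = 16 − 15 = 1.

1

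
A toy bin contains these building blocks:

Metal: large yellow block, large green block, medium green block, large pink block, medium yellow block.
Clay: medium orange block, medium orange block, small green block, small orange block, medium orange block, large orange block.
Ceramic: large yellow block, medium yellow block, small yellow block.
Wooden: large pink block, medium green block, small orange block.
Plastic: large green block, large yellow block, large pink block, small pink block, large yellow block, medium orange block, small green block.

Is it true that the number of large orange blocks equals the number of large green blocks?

False

There is 1 large orange block.
There are 2 large green blocks.
The claim requires 1 = 2, which does not hold.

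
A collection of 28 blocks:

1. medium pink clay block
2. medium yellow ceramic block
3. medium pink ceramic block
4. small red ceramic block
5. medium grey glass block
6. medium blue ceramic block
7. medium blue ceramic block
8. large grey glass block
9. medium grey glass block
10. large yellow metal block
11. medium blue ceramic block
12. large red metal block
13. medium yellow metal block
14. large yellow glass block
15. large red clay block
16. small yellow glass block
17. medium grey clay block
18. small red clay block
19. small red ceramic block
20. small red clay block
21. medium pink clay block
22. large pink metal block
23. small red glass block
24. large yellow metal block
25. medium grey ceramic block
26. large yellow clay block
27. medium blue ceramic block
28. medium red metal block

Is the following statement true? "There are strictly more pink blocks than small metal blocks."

True

There are 4 pink blocks.
There are 0 small metal blocks.
The claim requires 4 > 0, which holds.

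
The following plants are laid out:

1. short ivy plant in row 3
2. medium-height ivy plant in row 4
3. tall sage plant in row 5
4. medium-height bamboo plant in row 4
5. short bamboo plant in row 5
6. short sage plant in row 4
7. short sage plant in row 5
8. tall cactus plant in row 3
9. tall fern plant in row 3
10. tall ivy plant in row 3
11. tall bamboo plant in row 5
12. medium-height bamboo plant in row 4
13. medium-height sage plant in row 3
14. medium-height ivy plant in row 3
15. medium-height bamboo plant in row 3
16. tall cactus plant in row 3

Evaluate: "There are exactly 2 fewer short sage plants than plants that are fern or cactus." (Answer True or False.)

short sage plants: 2.
plants that are fern or cactus: 3.
The claim requires 3 − 2 (= 1) to equal 2, which does not hold.

False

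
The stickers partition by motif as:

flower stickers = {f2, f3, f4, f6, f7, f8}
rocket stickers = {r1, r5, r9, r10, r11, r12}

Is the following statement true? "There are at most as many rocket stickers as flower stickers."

True

rocket stickers: 6.
flower stickers: 6.
The claim requires 6 ≤ 6, which holds.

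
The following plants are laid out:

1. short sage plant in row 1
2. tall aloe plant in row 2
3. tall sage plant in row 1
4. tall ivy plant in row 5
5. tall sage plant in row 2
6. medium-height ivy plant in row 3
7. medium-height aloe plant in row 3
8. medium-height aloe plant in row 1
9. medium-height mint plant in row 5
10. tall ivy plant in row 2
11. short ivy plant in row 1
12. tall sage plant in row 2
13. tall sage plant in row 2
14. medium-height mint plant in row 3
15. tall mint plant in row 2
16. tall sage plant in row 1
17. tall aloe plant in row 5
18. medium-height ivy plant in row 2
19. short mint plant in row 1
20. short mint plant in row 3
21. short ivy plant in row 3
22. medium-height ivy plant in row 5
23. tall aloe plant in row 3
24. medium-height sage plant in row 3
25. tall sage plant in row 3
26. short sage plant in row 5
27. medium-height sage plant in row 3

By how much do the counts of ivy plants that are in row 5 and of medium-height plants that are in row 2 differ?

1

ivy plants in row 5: 2. medium-height plants in row 2: 1.
|2 − 1| = 2 − 1 = 1.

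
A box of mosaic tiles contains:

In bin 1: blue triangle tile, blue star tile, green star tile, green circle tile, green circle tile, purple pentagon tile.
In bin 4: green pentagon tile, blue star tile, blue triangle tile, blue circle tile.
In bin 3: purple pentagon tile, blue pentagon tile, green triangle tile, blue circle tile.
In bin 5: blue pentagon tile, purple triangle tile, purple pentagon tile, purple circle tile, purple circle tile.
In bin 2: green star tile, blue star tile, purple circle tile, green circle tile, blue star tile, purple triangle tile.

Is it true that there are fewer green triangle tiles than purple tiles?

There is 1 green triangle tile.
There are 8 purple tiles.
The claim requires 1 < 8, which holds.

True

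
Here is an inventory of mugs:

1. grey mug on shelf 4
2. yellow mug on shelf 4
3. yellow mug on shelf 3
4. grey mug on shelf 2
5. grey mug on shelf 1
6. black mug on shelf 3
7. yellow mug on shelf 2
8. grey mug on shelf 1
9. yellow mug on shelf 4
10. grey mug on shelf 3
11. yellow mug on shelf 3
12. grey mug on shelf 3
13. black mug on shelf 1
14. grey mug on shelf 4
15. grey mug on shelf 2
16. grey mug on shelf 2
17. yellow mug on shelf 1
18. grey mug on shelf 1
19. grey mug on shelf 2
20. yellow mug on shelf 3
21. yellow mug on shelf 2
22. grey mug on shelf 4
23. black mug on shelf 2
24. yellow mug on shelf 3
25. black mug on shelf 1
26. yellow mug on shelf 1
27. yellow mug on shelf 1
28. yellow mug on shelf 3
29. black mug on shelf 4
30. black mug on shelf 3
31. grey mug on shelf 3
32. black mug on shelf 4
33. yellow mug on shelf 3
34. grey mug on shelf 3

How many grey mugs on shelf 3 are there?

4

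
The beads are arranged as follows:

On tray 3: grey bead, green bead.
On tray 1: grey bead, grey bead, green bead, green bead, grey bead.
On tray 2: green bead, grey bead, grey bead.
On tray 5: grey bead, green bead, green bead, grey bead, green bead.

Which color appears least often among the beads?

Counts by color: grey 8, green 7.
The minimum is 7, held uniquely by green.

green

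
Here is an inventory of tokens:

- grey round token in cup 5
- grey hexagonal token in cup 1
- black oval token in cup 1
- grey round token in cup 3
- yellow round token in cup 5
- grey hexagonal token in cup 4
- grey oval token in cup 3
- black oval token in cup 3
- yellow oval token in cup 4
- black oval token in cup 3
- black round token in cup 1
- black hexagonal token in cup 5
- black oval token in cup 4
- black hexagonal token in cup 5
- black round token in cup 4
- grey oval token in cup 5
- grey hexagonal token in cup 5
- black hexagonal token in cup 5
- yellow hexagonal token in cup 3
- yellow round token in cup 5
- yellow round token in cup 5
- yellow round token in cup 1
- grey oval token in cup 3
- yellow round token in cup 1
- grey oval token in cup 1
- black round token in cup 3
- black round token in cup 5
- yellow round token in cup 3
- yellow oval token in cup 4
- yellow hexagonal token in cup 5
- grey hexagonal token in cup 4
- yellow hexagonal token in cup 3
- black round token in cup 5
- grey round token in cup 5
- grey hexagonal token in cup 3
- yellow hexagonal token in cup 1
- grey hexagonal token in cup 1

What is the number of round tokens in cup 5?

7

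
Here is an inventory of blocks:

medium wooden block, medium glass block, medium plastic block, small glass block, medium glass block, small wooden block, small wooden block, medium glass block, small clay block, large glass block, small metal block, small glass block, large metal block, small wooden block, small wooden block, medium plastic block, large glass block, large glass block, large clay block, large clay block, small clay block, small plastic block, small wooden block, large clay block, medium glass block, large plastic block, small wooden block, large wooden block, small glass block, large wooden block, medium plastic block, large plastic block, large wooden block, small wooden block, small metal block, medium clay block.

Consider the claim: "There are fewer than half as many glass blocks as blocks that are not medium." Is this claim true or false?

True

glass blocks: 10.
blocks that are not medium: 27.
The claim requires 2 × 10 = 20 < 27, which holds.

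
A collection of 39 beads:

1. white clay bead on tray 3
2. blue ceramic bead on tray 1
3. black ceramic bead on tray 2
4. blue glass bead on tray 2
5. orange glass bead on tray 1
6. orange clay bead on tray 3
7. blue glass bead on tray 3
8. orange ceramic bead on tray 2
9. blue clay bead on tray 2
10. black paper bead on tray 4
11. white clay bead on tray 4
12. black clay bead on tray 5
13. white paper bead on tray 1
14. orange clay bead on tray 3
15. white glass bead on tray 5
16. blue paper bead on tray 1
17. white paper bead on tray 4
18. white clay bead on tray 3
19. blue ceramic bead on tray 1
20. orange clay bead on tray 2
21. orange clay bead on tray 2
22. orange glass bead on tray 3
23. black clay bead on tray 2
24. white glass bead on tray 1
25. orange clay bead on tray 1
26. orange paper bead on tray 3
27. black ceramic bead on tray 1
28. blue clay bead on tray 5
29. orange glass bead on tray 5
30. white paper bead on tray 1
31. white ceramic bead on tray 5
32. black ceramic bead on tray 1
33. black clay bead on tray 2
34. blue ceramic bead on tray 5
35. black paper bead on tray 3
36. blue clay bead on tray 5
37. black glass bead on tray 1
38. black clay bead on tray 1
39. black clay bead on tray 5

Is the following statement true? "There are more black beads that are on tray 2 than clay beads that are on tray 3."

False

|black beads on tray 2| = 3.
|clay beads on tray 3| = 4.
The claim requires 3 > 4, which does not hold.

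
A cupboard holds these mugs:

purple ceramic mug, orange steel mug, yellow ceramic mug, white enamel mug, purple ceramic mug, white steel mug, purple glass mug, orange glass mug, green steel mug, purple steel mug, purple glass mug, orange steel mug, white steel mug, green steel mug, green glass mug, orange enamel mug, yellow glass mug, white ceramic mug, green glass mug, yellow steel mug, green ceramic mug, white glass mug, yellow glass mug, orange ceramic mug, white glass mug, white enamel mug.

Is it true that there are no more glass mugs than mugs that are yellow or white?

There are 9 glass mugs.
There are 11 mugs that are yellow or white.
The claim requires 9 ≤ 11, which holds.

True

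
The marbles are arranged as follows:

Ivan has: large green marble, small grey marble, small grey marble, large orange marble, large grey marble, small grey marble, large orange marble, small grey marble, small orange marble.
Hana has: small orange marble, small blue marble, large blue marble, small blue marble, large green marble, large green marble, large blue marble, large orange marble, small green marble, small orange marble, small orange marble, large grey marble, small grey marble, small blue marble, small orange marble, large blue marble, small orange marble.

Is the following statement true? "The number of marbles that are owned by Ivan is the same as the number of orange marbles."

True

marbles owned by Ivan: 9.
orange marbles: 9.
The claim requires 9 = 9, which holds.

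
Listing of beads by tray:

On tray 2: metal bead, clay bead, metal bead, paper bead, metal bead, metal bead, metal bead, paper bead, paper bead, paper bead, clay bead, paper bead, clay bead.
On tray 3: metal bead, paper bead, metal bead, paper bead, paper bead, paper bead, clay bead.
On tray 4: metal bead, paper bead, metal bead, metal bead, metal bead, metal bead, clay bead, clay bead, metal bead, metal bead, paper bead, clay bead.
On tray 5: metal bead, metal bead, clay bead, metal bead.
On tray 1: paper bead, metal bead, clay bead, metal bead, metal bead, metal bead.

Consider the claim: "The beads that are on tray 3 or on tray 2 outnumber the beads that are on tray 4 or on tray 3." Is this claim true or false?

|beads on tray 3 or on tray 2| = 20.
|beads on tray 4 or on tray 3| = 19.
The claim requires 20 > 19, which holds.

True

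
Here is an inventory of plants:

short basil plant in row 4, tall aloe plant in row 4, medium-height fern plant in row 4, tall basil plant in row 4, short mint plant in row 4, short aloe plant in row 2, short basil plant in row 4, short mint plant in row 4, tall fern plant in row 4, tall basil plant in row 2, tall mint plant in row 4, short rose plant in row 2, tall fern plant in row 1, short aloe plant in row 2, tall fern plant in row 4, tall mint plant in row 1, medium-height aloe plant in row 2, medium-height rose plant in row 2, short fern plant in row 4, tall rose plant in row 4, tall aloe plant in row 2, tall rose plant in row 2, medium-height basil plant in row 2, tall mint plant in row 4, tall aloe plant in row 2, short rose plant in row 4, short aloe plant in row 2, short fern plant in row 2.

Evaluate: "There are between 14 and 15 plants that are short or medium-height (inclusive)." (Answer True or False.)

True

|plants that are short or medium-height| = 15.
The claim requires 14 ≤ 15 ≤ 15, which holds.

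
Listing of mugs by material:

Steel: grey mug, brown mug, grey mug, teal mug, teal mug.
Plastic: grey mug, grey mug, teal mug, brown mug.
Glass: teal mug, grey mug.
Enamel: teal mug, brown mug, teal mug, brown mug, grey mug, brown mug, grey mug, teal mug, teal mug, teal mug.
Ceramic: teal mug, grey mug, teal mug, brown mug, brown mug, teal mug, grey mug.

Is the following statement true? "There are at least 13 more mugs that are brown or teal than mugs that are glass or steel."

False

mugs that are brown or teal: 19.
mugs that are glass or steel: 7.
The claim requires 19 − 7 = 12 ≥ 13, which does not hold.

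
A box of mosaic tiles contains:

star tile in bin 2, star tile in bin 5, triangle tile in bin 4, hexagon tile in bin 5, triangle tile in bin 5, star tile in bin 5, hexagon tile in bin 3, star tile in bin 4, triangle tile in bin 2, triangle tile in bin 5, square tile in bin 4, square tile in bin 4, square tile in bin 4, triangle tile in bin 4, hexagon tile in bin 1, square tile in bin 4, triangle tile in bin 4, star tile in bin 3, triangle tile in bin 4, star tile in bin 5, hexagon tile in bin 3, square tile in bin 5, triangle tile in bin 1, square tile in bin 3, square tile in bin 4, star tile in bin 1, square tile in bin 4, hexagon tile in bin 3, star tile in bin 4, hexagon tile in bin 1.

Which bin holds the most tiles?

bin 4

Counts by bin: bin 4→12, bin 5→7, bin 3→5, bin 1→4, bin 2→2.
The maximum is 12, held uniquely by bin 4.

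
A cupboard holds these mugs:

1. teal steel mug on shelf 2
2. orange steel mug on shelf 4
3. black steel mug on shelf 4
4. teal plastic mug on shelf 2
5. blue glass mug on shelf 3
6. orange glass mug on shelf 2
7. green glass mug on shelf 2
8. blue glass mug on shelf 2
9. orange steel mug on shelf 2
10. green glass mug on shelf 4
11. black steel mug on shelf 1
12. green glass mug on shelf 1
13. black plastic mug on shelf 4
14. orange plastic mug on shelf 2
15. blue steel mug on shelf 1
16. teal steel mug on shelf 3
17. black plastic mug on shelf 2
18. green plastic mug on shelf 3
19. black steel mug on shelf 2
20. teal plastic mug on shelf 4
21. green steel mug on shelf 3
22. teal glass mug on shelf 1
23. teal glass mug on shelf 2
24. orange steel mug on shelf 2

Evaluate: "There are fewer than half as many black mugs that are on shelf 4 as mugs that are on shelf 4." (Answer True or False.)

True

There are 2 black mugs on shelf 4.
There are 5 mugs on shelf 4.
The claim requires 2 × 2 = 4 < 5, which holds.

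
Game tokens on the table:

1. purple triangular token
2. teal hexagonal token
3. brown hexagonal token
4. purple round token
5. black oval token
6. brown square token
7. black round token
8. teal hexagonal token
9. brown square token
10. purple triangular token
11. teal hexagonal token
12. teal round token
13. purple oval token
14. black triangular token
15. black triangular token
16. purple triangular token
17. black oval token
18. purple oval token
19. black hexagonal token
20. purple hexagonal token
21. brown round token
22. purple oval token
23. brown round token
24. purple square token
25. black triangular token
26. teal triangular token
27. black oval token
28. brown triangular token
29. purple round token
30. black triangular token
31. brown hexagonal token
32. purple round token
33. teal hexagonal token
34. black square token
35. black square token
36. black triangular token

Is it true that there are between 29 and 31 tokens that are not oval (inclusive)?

True

tokens that are not oval: 30.
The claim requires 29 ≤ 30 ≤ 31, which holds.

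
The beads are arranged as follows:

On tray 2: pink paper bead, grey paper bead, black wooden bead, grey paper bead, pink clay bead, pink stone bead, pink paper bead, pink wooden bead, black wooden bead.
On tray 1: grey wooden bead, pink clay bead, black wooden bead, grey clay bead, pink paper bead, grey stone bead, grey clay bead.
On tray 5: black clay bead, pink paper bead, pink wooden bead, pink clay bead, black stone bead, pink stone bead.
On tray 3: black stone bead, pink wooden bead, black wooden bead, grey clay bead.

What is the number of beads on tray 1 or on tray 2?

16

on tray 1: 7; on tray 2: 9; together 7 + 9 = 16.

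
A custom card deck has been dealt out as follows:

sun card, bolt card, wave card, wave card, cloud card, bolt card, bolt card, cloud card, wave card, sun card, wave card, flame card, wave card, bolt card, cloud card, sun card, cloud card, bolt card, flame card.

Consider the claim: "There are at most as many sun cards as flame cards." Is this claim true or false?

False

sun cards: 3.
flame cards: 2.
The claim requires 3 ≤ 2, which does not hold.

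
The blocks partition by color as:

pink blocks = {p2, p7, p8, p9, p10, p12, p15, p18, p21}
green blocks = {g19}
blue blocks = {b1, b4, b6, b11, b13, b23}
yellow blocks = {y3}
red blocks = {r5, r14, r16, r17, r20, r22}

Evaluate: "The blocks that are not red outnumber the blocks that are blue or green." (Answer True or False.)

True

blocks that are not red: 17.
blocks that are blue or green: 7.
The claim requires 17 > 7, which holds.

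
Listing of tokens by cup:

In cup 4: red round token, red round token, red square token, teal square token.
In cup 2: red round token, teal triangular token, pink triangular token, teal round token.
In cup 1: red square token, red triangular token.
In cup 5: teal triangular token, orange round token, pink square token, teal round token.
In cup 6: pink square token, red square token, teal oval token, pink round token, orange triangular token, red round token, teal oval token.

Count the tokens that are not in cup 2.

Total tokens: 21; with the excluded value: 4; remaining 21 − 4 = 17.

17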